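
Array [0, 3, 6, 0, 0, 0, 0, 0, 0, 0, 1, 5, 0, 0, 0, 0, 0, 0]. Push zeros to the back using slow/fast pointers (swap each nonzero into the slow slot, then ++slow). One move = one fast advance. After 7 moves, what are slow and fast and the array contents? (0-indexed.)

slow=2, fast=7, a=[3, 6, 0, 0, 0, 0, 0, 0, 0, 0, 1, 5, 0, 0, 0, 0, 0, 0]

slow=0 fast=0: a[fast]=0, fast++
slow=0 fast=1: a[fast]=3≠0 swap→a[0]=3, slow++,fast++
slow=1 fast=2: a[fast]=6≠0 swap→a[1]=6, slow++,fast++
slow=2 fast=3: a[fast]=0, fast++
slow=2 fast=4: a[fast]=0, fast++
slow=2 fast=5: a[fast]=0, fast++
slow=2 fast=6: a[fast]=0, fast++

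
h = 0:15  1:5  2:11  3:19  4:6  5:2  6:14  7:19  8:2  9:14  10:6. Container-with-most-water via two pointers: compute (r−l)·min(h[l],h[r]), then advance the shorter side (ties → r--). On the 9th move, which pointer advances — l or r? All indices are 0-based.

r

l=0 r=10: min(15,6)*10=60 best=60 *, r--
l=0 r=9: min(15,14)*9=126 best=126 *, r--
l=0 r=8: min(15,2)*8=16 best=126, r--
l=0 r=7: min(15,19)*7=105 best=126, l++
l=1 r=7: min(5,19)*6=30 best=126, l++
l=2 r=7: min(11,19)*5=55 best=126, l++
l=3 r=7: min(19,19)*4=76 best=126, r--
l=3 r=6: min(19,14)*3=42 best=126, r--
l=3 r=5: min(19,2)*2=4 best=126, r--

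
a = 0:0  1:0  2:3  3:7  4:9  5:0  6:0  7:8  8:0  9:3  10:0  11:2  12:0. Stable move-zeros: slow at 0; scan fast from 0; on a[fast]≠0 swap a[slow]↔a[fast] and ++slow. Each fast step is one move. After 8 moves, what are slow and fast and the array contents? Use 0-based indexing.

slow=4, fast=8, a=[3, 7, 9, 8, 0, 0, 0, 0, 0, 3, 0, 2, 0]

slow=0 fast=0: a[fast]=0, fast++
slow=0 fast=1: a[fast]=0, fast++
slow=0 fast=2: a[fast]=3≠0 swap→a[0]=3, slow++,fast++
slow=1 fast=3: a[fast]=7≠0 swap→a[1]=7, slow++,fast++
slow=2 fast=4: a[fast]=9≠0 swap→a[2]=9, slow++,fast++
slow=3 fast=5: a[fast]=0, fast++
slow=3 fast=6: a[fast]=0, fast++
slow=3 fast=7: a[fast]=8≠0 swap→a[3]=8, slow++,fast++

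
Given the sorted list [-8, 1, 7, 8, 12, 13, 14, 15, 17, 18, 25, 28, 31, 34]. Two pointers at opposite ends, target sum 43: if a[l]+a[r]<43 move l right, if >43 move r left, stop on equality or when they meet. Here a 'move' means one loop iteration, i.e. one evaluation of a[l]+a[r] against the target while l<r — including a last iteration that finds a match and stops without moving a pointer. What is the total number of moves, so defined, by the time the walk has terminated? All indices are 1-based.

[1,14] -8+34=26 <43 → l++
[2,14] 1+34=35 <43 → l++
[3,14] 7+34=41 <43 → l++
[4,14] 8+34=42 <43 → l++
[5,14] 12+34=46 >43 → r--
[5,13] 12+31=43 → found

6 moves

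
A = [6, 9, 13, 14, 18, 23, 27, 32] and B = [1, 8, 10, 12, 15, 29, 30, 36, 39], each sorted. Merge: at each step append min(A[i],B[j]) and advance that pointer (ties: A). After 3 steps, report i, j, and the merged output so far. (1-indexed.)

i=1 j=1: A[i]=6>B[j]=1 take 1, j++
i=1 j=2: A[i]=6<=B[j]=8 take 6, i++
i=2 j=2: A[i]=9>B[j]=8 take 8, j++

i=2, j=3, merged so far=[1, 6, 8]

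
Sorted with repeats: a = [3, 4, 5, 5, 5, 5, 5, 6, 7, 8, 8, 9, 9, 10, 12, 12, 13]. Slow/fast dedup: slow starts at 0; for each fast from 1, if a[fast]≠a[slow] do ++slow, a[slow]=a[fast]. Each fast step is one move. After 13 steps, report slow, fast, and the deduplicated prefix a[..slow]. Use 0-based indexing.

slow=7, fast=14, prefix=[3, 4, 5, 6, 7, 8, 9, 10]

(s=0,f=1) a[fast]=4≠a[slow]=3 write a[1]=4 → slow++,fast++
(s=1,f=2) a[fast]=5≠a[slow]=4 write a[2]=5 → slow++,fast++
(s=2,f=3) a[fast]=5=a[slow] dup → fast++
(s=2,f=4) a[fast]=5=a[slow] dup → fast++
(s=2,f=5) a[fast]=5=a[slow] dup → fast++
(s=2,f=6) a[fast]=5=a[slow] dup → fast++
(s=2,f=7) a[fast]=6≠a[slow]=5 write a[3]=6 → slow++,fast++
(s=3,f=8) a[fast]=7≠a[slow]=6 write a[4]=7 → slow++,fast++
(s=4,f=9) a[fast]=8≠a[slow]=7 write a[5]=8 → slow++,fast++
(s=5,f=10) a[fast]=8=a[slow] dup → fast++
(s=5,f=11) a[fast]=9≠a[slow]=8 write a[6]=9 → slow++,fast++
(s=6,f=12) a[fast]=9=a[slow] dup → fast++
(s=6,f=13) a[fast]=10≠a[slow]=9 write a[7]=10 → slow++,fast++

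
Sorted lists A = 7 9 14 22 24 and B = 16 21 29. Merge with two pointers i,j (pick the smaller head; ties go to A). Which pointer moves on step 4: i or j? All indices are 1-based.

[i=1,j=1] A[i]=7<=B[j]=16 take 7 → i++
[i=2,j=1] A[i]=9<=B[j]=16 take 9 → i++
[i=3,j=1] A[i]=14<=B[j]=16 take 14 → i++
[i=4,j=1] A[i]=22>B[j]=16 take 16 → j++

j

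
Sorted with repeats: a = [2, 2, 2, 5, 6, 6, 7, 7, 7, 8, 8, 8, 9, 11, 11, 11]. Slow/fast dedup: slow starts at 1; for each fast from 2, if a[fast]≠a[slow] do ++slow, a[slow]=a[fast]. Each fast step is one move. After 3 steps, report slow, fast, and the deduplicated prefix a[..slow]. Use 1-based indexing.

slow=1 fast=2: a[fast]=2=a[slow] dup, fast++
slow=1 fast=3: a[fast]=2=a[slow] dup, fast++
slow=1 fast=4: a[fast]=5≠a[slow]=2 write a[2]=5, slow++,fast++

slow=2, fast=5, prefix=[2, 5]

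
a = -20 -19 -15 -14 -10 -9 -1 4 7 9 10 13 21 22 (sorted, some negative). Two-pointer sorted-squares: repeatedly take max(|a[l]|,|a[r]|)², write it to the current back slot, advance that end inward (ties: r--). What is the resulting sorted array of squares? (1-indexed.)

[1,14] |-20|<=|22| out[14]=484 → r--
[1,13] |-20|<=|21| out[13]=441 → r--
[1,12] |-20|>|13| out[12]=400 → l++
[2,12] |-19|>|13| out[11]=361 → l++
[3,12] |-15|>|13| out[10]=225 → l++
[4,12] |-14|>|13| out[9]=196 → l++
[5,12] |-10|<=|13| out[8]=169 → r--
[5,11] |-10|<=|10| out[7]=100 → r--
[5,10] |-10|>|9| out[6]=100 → l++
[6,10] |-9|<=|9| out[5]=81 → r--
[6,9] |-9|>|7| out[4]=81 → l++
[7,9] |-1|<=|7| out[3]=49 → r--
[7,8] |-1|<=|4| out[2]=16 → r--
[7,7] |-1|<=|-1| out[1]=1 → r--

[1, 16, 49, 81, 81, 100, 100, 169, 196, 225, 361, 400, 441, 484]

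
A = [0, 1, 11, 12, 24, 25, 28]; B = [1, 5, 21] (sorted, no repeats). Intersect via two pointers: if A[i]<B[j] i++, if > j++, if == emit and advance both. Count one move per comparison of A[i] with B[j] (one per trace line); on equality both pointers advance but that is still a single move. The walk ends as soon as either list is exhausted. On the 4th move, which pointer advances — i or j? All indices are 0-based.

[i=0,j=0] 0<1 → i++
[i=1,j=0] 1==1 emit → i++,j++
[i=2,j=1] 11>5 → j++
[i=2,j=2] 11<21 → i++

i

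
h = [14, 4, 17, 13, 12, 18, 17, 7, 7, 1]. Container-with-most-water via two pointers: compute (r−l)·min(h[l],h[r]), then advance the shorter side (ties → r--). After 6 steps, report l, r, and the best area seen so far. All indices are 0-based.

l=2, r=5, best area=84

l=0 r=9: min(14,1)*9=9 best=9 *, r--
l=0 r=8: min(14,7)*8=56 best=56 *, r--
l=0 r=7: min(14,7)*7=49 best=56, r--
l=0 r=6: min(14,17)*6=84 best=84 *, l++
l=1 r=6: min(4,17)*5=20 best=84, l++
l=2 r=6: min(17,17)*4=68 best=84, r--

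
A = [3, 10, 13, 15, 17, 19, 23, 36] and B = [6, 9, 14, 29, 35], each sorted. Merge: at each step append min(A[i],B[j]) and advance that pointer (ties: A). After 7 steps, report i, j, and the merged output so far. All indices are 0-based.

i=4, j=3, merged so far=[3, 6, 9, 10, 13, 14, 15]

[i=0,j=0] A[i]=3<=B[j]=6 take 3 → i++
[i=1,j=0] A[i]=10>B[j]=6 take 6 → j++
[i=1,j=1] A[i]=10>B[j]=9 take 9 → j++
[i=1,j=2] A[i]=10<=B[j]=14 take 10 → i++
[i=2,j=2] A[i]=13<=B[j]=14 take 13 → i++
[i=3,j=2] A[i]=15>B[j]=14 take 14 → j++
[i=3,j=3] A[i]=15<=B[j]=29 take 15 → i++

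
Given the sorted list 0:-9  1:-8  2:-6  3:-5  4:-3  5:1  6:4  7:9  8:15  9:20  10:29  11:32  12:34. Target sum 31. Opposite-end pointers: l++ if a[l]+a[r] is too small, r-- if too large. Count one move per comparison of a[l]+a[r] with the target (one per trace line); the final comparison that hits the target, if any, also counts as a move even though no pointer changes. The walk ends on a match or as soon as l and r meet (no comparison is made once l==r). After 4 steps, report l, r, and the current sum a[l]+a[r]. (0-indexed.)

l=0 r=12: -9+34=25 <31, l++
l=1 r=12: -8+34=26 <31, l++
l=2 r=12: -6+34=28 <31, l++
l=3 r=12: -5+34=29 <31, l++

l=4, r=12, sum=31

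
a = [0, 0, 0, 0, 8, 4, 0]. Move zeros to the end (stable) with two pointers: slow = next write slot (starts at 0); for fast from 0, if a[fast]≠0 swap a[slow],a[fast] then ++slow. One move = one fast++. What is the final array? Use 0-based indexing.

(s=0,f=0) a[fast]=0 → fast++
(s=0,f=1) a[fast]=0 → fast++
(s=0,f=2) a[fast]=0 → fast++
(s=0,f=3) a[fast]=0 → fast++
(s=0,f=4) a[fast]=8≠0 swap→a[0]=8 → slow++,fast++
(s=1,f=5) a[fast]=4≠0 swap→a[1]=4 → slow++,fast++
(s=2,f=6) a[fast]=0 → fast++

[8, 4, 0, 0, 0, 0, 0]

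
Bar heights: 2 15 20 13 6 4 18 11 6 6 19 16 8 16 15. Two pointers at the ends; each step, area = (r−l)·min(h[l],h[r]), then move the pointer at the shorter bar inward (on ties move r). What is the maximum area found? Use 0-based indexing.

[0,14] min(2,15)*14=28 best=28 * → l++
[1,14] min(15,15)*13=195 best=195 * → r--
[1,13] min(15,16)*12=180 best=195 → l++
[2,13] min(20,16)*11=176 best=195 → r--
[2,12] min(20,8)*10=80 best=195 → r--
[2,11] min(20,16)*9=144 best=195 → r--
[2,10] min(20,19)*8=152 best=195 → r--
[2,9] min(20,6)*7=42 best=195 → r--
[2,8] min(20,6)*6=36 best=195 → r--
[2,7] min(20,11)*5=55 best=195 → r--
[2,6] min(20,18)*4=72 best=195 → r--
[2,5] min(20,4)*3=12 best=195 → r--
[2,4] min(20,6)*2=12 best=195 → r--
[2,3] min(20,13)*1=13 best=195 → r--

max area = 195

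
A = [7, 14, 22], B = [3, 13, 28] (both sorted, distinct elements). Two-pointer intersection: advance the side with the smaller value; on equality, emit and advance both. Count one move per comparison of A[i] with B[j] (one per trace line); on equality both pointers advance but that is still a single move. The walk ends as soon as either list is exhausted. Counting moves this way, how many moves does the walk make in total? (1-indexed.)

i=1 j=1: 7>3, j++
i=1 j=2: 7<13, i++
i=2 j=2: 14>13, j++
i=2 j=3: 14<28, i++
i=3 j=3: 22<28, i++

5 moves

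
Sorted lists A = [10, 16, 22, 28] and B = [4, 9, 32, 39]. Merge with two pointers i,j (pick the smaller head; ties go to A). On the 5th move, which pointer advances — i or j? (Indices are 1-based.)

i

[i=1,j=1] A[i]=10>B[j]=4 take 4 → j++
[i=1,j=2] A[i]=10>B[j]=9 take 9 → j++
[i=1,j=3] A[i]=10<=B[j]=32 take 10 → i++
[i=2,j=3] A[i]=16<=B[j]=32 take 16 → i++
[i=3,j=3] A[i]=22<=B[j]=32 take 22 → i++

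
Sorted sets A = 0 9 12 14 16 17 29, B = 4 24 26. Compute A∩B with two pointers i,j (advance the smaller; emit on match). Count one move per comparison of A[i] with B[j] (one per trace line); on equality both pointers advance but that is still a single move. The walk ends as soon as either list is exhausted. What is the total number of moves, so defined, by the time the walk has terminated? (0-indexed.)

9 moves

i=0 j=0: 0<4, i++
i=1 j=0: 9>4, j++
i=1 j=1: 9<24, i++
i=2 j=1: 12<24, i++
i=3 j=1: 14<24, i++
i=4 j=1: 16<24, i++
i=5 j=1: 17<24, i++
i=6 j=1: 29>24, j++
i=6 j=2: 29>26, j++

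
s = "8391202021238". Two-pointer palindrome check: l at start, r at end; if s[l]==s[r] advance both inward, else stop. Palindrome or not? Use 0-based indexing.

not a palindrome (mismatch at 2,10)

[0,12] '8'=='8' → l++,r--
[1,11] '3'=='3' → l++,r--
[2,10] '9'!='2' → stop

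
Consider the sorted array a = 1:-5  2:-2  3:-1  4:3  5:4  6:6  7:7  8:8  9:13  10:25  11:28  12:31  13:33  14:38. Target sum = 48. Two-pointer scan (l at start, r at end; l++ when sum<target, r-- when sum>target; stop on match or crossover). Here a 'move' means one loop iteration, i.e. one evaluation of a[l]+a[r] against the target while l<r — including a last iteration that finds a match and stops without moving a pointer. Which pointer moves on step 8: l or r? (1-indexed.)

[1,14] -5+38=33 <48 → l++
[2,14] -2+38=36 <48 → l++
[3,14] -1+38=37 <48 → l++
[4,14] 3+38=41 <48 → l++
[5,14] 4+38=42 <48 → l++
[6,14] 6+38=44 <48 → l++
[7,14] 7+38=45 <48 → l++
[8,14] 8+38=46 <48 → l++

l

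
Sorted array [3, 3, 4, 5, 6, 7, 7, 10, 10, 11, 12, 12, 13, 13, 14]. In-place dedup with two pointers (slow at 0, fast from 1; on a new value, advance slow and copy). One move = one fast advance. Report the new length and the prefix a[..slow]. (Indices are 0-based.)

length 10; prefix = [3, 4, 5, 6, 7, 10, 11, 12, 13, 14]

(s=0,f=1) a[fast]=3=a[slow] dup → fast++
(s=0,f=2) a[fast]=4≠a[slow]=3 write a[1]=4 → slow++,fast++
(s=1,f=3) a[fast]=5≠a[slow]=4 write a[2]=5 → slow++,fast++
(s=2,f=4) a[fast]=6≠a[slow]=5 write a[3]=6 → slow++,fast++
(s=3,f=5) a[fast]=7≠a[slow]=6 write a[4]=7 → slow++,fast++
(s=4,f=6) a[fast]=7=a[slow] dup → fast++
(s=4,f=7) a[fast]=10≠a[slow]=7 write a[5]=10 → slow++,fast++
(s=5,f=8) a[fast]=10=a[slow] dup → fast++
(s=5,f=9) a[fast]=11≠a[slow]=10 write a[6]=11 → slow++,fast++
(s=6,f=10) a[fast]=12≠a[slow]=11 write a[7]=12 → slow++,fast++
(s=7,f=11) a[fast]=12=a[slow] dup → fast++
(s=7,f=12) a[fast]=13≠a[slow]=12 write a[8]=13 → slow++,fast++
(s=8,f=13) a[fast]=13=a[slow] dup → fast++
(s=8,f=14) a[fast]=14≠a[slow]=13 write a[9]=14 → slow++,fast++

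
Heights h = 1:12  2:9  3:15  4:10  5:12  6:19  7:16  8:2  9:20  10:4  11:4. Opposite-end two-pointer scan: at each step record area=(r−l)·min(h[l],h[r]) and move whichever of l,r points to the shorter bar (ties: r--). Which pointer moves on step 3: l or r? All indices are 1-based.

[1,11] min(12,4)*10=40 best=40 * → r--
[1,10] min(12,4)*9=36 best=40 → r--
[1,9] min(12,20)*8=96 best=96 * → l++

l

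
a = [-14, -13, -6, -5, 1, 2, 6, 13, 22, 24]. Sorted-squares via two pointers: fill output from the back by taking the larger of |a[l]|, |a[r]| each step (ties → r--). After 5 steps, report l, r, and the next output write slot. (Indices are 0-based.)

l=0 r=9: |-14|<=|24| out[9]=576, r--
l=0 r=8: |-14|<=|22| out[8]=484, r--
l=0 r=7: |-14|>|13| out[7]=196, l++
l=1 r=7: |-13|<=|13| out[6]=169, r--
l=1 r=6: |-13|>|6| out[5]=169, l++

l=2, r=6, next write slot=4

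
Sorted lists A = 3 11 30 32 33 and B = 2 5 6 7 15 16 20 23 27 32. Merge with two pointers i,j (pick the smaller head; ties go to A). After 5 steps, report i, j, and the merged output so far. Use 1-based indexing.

i=2, j=5, merged so far=[2, 3, 5, 6, 7]

[i=1,j=1] A[i]=3>B[j]=2 take 2 → j++
[i=1,j=2] A[i]=3<=B[j]=5 take 3 → i++
[i=2,j=2] A[i]=11>B[j]=5 take 5 → j++
[i=2,j=3] A[i]=11>B[j]=6 take 6 → j++
[i=2,j=4] A[i]=11>B[j]=7 take 7 → j++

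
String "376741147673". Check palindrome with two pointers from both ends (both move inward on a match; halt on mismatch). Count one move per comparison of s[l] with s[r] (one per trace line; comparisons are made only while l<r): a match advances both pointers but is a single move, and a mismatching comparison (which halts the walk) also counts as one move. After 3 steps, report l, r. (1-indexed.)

l=4, r=9

[1,12] '3'=='3' → l++,r--
[2,11] '7'=='7' → l++,r--
[3,10] '6'=='6' → l++,r--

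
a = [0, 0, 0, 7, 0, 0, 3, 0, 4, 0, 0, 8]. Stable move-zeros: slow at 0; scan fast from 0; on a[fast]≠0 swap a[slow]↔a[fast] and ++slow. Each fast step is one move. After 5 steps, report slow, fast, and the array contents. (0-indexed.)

slow=1, fast=5, a=[7, 0, 0, 0, 0, 0, 3, 0, 4, 0, 0, 8]

slow=0 fast=0: a[fast]=0, fast++
slow=0 fast=1: a[fast]=0, fast++
slow=0 fast=2: a[fast]=0, fast++
slow=0 fast=3: a[fast]=7≠0 swap→a[0]=7, slow++,fast++
slow=1 fast=4: a[fast]=0, fast++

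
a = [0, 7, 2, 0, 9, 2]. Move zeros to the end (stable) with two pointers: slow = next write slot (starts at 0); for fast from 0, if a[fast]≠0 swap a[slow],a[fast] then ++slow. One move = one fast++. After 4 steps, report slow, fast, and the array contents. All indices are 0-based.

slow=2, fast=4, a=[7, 2, 0, 0, 9, 2]

slow=0 fast=0: a[fast]=0, fast++
slow=0 fast=1: a[fast]=7≠0 swap→a[0]=7, slow++,fast++
slow=1 fast=2: a[fast]=2≠0 swap→a[1]=2, slow++,fast++
slow=2 fast=3: a[fast]=0, fast++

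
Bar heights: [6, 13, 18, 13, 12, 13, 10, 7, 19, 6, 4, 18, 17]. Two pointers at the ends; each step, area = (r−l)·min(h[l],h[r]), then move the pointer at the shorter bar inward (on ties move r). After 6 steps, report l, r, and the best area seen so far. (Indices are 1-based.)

[1,13] min(6,17)*12=72 best=72 * → l++
[2,13] min(13,17)*11=143 best=143 * → l++
[3,13] min(18,17)*10=170 best=170 * → r--
[3,12] min(18,18)*9=162 best=170 → r--
[3,11] min(18,4)*8=32 best=170 → r--
[3,10] min(18,6)*7=42 best=170 → r--

l=3, r=9, best area=170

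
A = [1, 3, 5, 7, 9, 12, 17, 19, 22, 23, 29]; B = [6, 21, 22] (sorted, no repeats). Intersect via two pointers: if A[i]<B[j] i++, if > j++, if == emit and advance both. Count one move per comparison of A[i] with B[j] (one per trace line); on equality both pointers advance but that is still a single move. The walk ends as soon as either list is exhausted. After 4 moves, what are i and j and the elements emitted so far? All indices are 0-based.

i=0 j=0: 1<6, i++
i=1 j=0: 3<6, i++
i=2 j=0: 5<6, i++
i=3 j=0: 7>6, j++

i=3, j=1, emitted=[]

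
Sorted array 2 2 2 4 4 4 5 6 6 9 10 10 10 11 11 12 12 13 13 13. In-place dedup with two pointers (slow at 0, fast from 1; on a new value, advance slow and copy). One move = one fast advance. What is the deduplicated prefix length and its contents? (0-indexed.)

(s=0,f=1) a[fast]=2=a[slow] dup → fast++
(s=0,f=2) a[fast]=2=a[slow] dup → fast++
(s=0,f=3) a[fast]=4≠a[slow]=2 write a[1]=4 → slow++,fast++
(s=1,f=4) a[fast]=4=a[slow] dup → fast++
(s=1,f=5) a[fast]=4=a[slow] dup → fast++
(s=1,f=6) a[fast]=5≠a[slow]=4 write a[2]=5 → slow++,fast++
(s=2,f=7) a[fast]=6≠a[slow]=5 write a[3]=6 → slow++,fast++
(s=3,f=8) a[fast]=6=a[slow] dup → fast++
(s=3,f=9) a[fast]=9≠a[slow]=6 write a[4]=9 → slow++,fast++
(s=4,f=10) a[fast]=10≠a[slow]=9 write a[5]=10 → slow++,fast++
(s=5,f=11) a[fast]=10=a[slow] dup → fast++
(s=5,f=12) a[fast]=10=a[slow] dup → fast++
(s=5,f=13) a[fast]=11≠a[slow]=10 write a[6]=11 → slow++,fast++
(s=6,f=14) a[fast]=11=a[slow] dup → fast++
(s=6,f=15) a[fast]=12≠a[slow]=11 write a[7]=12 → slow++,fast++
(s=7,f=16) a[fast]=12=a[slow] dup → fast++
(s=7,f=17) a[fast]=13≠a[slow]=12 write a[8]=13 → slow++,fast++
(s=8,f=18) a[fast]=13=a[slow] dup → fast++
(s=8,f=19) a[fast]=13=a[slow] dup → fast++

length 9; prefix = [2, 4, 5, 6, 9, 10, 11, 12, 13]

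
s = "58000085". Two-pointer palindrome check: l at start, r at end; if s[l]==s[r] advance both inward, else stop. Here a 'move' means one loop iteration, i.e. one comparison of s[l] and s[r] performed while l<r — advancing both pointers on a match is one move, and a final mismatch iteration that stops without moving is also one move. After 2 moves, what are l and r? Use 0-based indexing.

l=2, r=5

[0,7] '5'=='5' → l++,r--
[1,6] '8'=='8' → l++,r--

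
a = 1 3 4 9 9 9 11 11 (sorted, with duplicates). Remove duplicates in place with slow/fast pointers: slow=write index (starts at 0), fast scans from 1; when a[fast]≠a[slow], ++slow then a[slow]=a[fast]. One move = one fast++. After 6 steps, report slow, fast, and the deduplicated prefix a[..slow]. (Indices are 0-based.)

slow=4, fast=7, prefix=[1, 3, 4, 9, 11]

slow=0 fast=1: a[fast]=3≠a[slow]=1 write a[1]=3, slow++,fast++
slow=1 fast=2: a[fast]=4≠a[slow]=3 write a[2]=4, slow++,fast++
slow=2 fast=3: a[fast]=9≠a[slow]=4 write a[3]=9, slow++,fast++
slow=3 fast=4: a[fast]=9=a[slow] dup, fast++
slow=3 fast=5: a[fast]=9=a[slow] dup, fast++
slow=3 fast=6: a[fast]=11≠a[slow]=9 write a[4]=11, slow++,fast++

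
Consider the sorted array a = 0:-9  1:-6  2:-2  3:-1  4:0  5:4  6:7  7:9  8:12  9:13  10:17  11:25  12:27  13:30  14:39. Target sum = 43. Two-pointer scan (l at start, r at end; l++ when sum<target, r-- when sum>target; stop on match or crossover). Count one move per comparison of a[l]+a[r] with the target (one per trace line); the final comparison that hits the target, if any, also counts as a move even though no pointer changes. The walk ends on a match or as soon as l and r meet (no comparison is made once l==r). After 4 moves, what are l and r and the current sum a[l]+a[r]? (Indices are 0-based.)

l=4, r=14, sum=39

[0,14] -9+39=30 <43 → l++
[1,14] -6+39=33 <43 → l++
[2,14] -2+39=37 <43 → l++
[3,14] -1+39=38 <43 → l++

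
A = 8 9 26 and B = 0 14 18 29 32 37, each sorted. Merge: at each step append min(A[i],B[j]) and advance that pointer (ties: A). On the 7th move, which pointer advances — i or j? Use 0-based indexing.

j

i=0 j=0: A[i]=8>B[j]=0 take 0, j++
i=0 j=1: A[i]=8<=B[j]=14 take 8, i++
i=1 j=1: A[i]=9<=B[j]=14 take 9, i++
i=2 j=1: A[i]=26>B[j]=14 take 14, j++
i=2 j=2: A[i]=26>B[j]=18 take 18, j++
i=2 j=3: A[i]=26<=B[j]=29 take 26, i++
i=3 j=3: A done, take B[j]=29, j++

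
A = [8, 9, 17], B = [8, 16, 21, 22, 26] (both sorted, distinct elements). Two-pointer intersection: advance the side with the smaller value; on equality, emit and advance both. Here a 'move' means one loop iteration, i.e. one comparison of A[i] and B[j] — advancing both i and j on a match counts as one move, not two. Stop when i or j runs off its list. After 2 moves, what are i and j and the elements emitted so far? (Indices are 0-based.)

i=0 j=0: 8==8 emit, i++,j++
i=1 j=1: 9<16, i++

i=2, j=1, emitted=[8]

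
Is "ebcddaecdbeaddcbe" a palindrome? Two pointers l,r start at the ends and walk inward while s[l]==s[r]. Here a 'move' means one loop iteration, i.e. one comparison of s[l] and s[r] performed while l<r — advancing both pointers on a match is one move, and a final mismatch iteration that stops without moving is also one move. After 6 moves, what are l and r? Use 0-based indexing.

l=0 r=16: 'e'=='e', l++,r--
l=1 r=15: 'b'=='b', l++,r--
l=2 r=14: 'c'=='c', l++,r--
l=3 r=13: 'd'=='d', l++,r--
l=4 r=12: 'd'=='d', l++,r--
l=5 r=11: 'a'=='a', l++,r--

l=6, r=10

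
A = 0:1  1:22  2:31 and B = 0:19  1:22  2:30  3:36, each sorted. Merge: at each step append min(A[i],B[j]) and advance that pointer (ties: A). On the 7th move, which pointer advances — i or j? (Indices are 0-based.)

i=0 j=0: A[i]=1<=B[j]=19 take 1, i++
i=1 j=0: A[i]=22>B[j]=19 take 19, j++
i=1 j=1: A[i]=22<=B[j]=22 take 22, i++
i=2 j=1: A[i]=31>B[j]=22 take 22, j++
i=2 j=2: A[i]=31>B[j]=30 take 30, j++
i=2 j=3: A[i]=31<=B[j]=36 take 31, i++
i=3 j=3: A done, take B[j]=36, j++

j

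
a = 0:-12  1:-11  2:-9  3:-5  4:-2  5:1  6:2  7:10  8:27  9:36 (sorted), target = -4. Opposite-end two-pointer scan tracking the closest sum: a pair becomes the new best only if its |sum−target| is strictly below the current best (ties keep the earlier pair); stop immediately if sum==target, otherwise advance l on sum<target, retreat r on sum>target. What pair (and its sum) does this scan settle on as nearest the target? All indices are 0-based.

pair (-5, 1) with sum -4 (|Δ|=0)

l=0 r=9: -12+36=24 d=28 *, r--
l=0 r=8: -12+27=15 d=19 *, r--
l=0 r=7: -12+10=-2 d=2 *, r--
l=0 r=6: -12+2=-10 d=6, l++
l=1 r=6: -11+2=-9 d=5, l++
l=2 r=6: -9+2=-7 d=3, l++
l=3 r=6: -5+2=-3 d=1 *, r--
l=3 r=5: -5+1=-4 d=0 *, stop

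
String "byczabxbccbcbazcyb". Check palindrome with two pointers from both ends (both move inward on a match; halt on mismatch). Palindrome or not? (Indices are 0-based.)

[0,17] 'b'=='b' → l++,r--
[1,16] 'y'=='y' → l++,r--
[2,15] 'c'=='c' → l++,r--
[3,14] 'z'=='z' → l++,r--
[4,13] 'a'=='a' → l++,r--
[5,12] 'b'=='b' → l++,r--
[6,11] 'x'!='c' → stop

not a palindrome (mismatch at 6,11)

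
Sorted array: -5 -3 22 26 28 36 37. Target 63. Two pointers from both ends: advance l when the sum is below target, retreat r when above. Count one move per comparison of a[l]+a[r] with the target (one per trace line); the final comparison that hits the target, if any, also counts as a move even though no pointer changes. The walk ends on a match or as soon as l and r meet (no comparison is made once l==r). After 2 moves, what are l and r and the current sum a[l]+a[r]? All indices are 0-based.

l=2, r=6, sum=59

l=0 r=6: -5+37=32 <63, l++
l=1 r=6: -3+37=34 <63, l++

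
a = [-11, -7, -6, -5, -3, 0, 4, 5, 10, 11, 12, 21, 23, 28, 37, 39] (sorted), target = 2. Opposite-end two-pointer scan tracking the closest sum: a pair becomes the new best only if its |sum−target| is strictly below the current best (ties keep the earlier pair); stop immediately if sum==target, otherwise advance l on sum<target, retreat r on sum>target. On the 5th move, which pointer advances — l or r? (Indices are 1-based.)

[1,16] -11+39=28 d=26 * → r--
[1,15] -11+37=26 d=24 * → r--
[1,14] -11+28=17 d=15 * → r--
[1,13] -11+23=12 d=10 * → r--
[1,12] -11+21=10 d=8 * → r--

r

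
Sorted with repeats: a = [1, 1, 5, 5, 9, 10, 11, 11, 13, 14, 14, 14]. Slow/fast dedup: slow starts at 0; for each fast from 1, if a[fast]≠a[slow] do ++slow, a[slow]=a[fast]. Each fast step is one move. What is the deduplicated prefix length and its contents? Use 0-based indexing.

slow=0 fast=1: a[fast]=1=a[slow] dup, fast++
slow=0 fast=2: a[fast]=5≠a[slow]=1 write a[1]=5, slow++,fast++
slow=1 fast=3: a[fast]=5=a[slow] dup, fast++
slow=1 fast=4: a[fast]=9≠a[slow]=5 write a[2]=9, slow++,fast++
slow=2 fast=5: a[fast]=10≠a[slow]=9 write a[3]=10, slow++,fast++
slow=3 fast=6: a[fast]=11≠a[slow]=10 write a[4]=11, slow++,fast++
slow=4 fast=7: a[fast]=11=a[slow] dup, fast++
slow=4 fast=8: a[fast]=13≠a[slow]=11 write a[5]=13, slow++,fast++
slow=5 fast=9: a[fast]=14≠a[slow]=13 write a[6]=14, slow++,fast++
slow=6 fast=10: a[fast]=14=a[slow] dup, fast++
slow=6 fast=11: a[fast]=14=a[slow] dup, fast++

length 7; prefix = [1, 5, 9, 10, 11, 13, 14]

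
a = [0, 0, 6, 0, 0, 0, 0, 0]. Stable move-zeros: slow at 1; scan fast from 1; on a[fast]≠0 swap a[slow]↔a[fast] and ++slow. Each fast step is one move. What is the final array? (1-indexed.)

[6, 0, 0, 0, 0, 0, 0, 0]

(s=1,f=1) a[fast]=0 → fast++
(s=1,f=2) a[fast]=0 → fast++
(s=1,f=3) a[fast]=6≠0 swap→a[1]=6 → slow++,fast++
(s=2,f=4) a[fast]=0 → fast++
(s=2,f=5) a[fast]=0 → fast++
(s=2,f=6) a[fast]=0 → fast++
(s=2,f=7) a[fast]=0 → fast++
(s=2,f=8) a[fast]=0 → fast++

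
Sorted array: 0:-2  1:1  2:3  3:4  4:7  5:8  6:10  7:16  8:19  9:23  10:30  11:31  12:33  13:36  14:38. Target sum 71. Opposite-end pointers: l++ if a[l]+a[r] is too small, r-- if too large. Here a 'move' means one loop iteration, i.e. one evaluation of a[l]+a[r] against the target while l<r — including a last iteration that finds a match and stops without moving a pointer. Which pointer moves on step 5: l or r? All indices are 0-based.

[0,14] -2+38=36 <71 → l++
[1,14] 1+38=39 <71 → l++
[2,14] 3+38=41 <71 → l++
[3,14] 4+38=42 <71 → l++
[4,14] 7+38=45 <71 → l++

l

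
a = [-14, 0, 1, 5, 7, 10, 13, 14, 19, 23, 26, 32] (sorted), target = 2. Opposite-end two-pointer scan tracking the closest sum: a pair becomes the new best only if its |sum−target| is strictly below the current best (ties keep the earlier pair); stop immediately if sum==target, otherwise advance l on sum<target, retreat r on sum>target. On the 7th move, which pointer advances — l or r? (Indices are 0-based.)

l=0 r=11: -14+32=18 d=16 *, r--
l=0 r=10: -14+26=12 d=10 *, r--
l=0 r=9: -14+23=9 d=7 *, r--
l=0 r=8: -14+19=5 d=3 *, r--
l=0 r=7: -14+14=0 d=2 *, l++
l=1 r=7: 0+14=14 d=12, r--
l=1 r=6: 0+13=13 d=11, r--

r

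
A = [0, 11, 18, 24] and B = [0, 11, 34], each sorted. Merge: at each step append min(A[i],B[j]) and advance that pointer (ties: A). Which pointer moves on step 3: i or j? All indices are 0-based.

i=0 j=0: A[i]=0<=B[j]=0 take 0, i++
i=1 j=0: A[i]=11>B[j]=0 take 0, j++
i=1 j=1: A[i]=11<=B[j]=11 take 11, i++

i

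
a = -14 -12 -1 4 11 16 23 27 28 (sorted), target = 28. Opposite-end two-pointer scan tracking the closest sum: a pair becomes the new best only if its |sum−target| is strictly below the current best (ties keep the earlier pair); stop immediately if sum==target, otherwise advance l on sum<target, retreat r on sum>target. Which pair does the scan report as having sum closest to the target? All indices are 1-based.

pair (-1, 28) with sum 27 (|Δ|=1)

[1,9] -14+28=14 d=14 * → l++
[2,9] -12+28=16 d=12 * → l++
[3,9] -1+28=27 d=1 * → l++
[4,9] 4+28=32 d=4 → r--
[4,8] 4+27=31 d=3 → r--
[4,7] 4+23=27 d=1 → l++
[5,7] 11+23=34 d=6 → r--
[5,6] 11+16=27 d=1 → l++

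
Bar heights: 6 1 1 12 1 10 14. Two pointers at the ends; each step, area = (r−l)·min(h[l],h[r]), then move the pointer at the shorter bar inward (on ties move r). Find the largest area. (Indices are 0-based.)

max area = 36

l=0 r=6: min(6,14)*6=36 best=36 *, l++
l=1 r=6: min(1,14)*5=5 best=36, l++
l=2 r=6: min(1,14)*4=4 best=36, l++
l=3 r=6: min(12,14)*3=36 best=36, l++
l=4 r=6: min(1,14)*2=2 best=36, l++
l=5 r=6: min(10,14)*1=10 best=36, l++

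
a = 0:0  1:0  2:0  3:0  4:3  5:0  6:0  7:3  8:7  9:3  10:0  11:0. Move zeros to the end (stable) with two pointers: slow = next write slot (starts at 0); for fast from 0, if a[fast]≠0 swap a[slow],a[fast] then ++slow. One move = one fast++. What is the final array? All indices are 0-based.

[3, 3, 7, 3, 0, 0, 0, 0, 0, 0, 0, 0]

(s=0,f=0) a[fast]=0 → fast++
(s=0,f=1) a[fast]=0 → fast++
(s=0,f=2) a[fast]=0 → fast++
(s=0,f=3) a[fast]=0 → fast++
(s=0,f=4) a[fast]=3≠0 swap→a[0]=3 → slow++,fast++
(s=1,f=5) a[fast]=0 → fast++
(s=1,f=6) a[fast]=0 → fast++
(s=1,f=7) a[fast]=3≠0 swap→a[1]=3 → slow++,fast++
(s=2,f=8) a[fast]=7≠0 swap→a[2]=7 → slow++,fast++
(s=3,f=9) a[fast]=3≠0 swap→a[3]=3 → slow++,fast++
(s=4,f=10) a[fast]=0 → fast++
(s=4,f=11) a[fast]=0 → fast++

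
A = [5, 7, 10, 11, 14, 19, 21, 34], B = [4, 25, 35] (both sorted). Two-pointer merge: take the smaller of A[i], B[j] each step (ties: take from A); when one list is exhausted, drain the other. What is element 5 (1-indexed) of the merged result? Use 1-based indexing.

[i=1,j=1] A[i]=5>B[j]=4 take 4 → j++
[i=1,j=2] A[i]=5<=B[j]=25 take 5 → i++
[i=2,j=2] A[i]=7<=B[j]=25 take 7 → i++
[i=3,j=2] A[i]=10<=B[j]=25 take 10 → i++
[i=4,j=2] A[i]=11<=B[j]=25 take 11 → i++
[i=5,j=2] A[i]=14<=B[j]=25 take 14 → i++
[i=6,j=2] A[i]=19<=B[j]=25 take 19 → i++
[i=7,j=2] A[i]=21<=B[j]=25 take 21 → i++
[i=8,j=2] A[i]=34>B[j]=25 take 25 → j++
[i=8,j=3] A[i]=34<=B[j]=35 take 34 → i++
[i=9,j=3] A done, take B[j]=35 → j++

merged[5] = 11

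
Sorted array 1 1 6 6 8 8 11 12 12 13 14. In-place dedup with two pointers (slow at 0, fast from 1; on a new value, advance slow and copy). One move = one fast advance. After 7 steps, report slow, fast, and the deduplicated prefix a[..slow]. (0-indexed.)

slow=4, fast=8, prefix=[1, 6, 8, 11, 12]

slow=0 fast=1: a[fast]=1=a[slow] dup, fast++
slow=0 fast=2: a[fast]=6≠a[slow]=1 write a[1]=6, slow++,fast++
slow=1 fast=3: a[fast]=6=a[slow] dup, fast++
slow=1 fast=4: a[fast]=8≠a[slow]=6 write a[2]=8, slow++,fast++
slow=2 fast=5: a[fast]=8=a[slow] dup, fast++
slow=2 fast=6: a[fast]=11≠a[slow]=8 write a[3]=11, slow++,fast++
slow=3 fast=7: a[fast]=12≠a[slow]=11 write a[4]=12, slow++,fast++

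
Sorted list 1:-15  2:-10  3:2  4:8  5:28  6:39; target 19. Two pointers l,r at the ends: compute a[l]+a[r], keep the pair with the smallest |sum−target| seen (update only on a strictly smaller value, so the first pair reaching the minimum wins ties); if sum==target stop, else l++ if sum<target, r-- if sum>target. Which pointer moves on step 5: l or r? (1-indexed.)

[1,6] -15+39=24 d=5 * → r--
[1,5] -15+28=13 d=6 → l++
[2,5] -10+28=18 d=1 * → l++
[3,5] 2+28=30 d=11 → r--
[3,4] 2+8=10 d=9 → l++

l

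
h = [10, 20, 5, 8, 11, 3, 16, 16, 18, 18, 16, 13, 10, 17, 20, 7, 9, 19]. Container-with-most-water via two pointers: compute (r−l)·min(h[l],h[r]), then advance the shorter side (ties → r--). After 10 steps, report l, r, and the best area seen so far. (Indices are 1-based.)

l=2, r=9, best area=304

l=1 r=18: min(10,19)*17=170 best=170 *, l++
l=2 r=18: min(20,19)*16=304 best=304 *, r--
l=2 r=17: min(20,9)*15=135 best=304, r--
l=2 r=16: min(20,7)*14=98 best=304, r--
l=2 r=15: min(20,20)*13=260 best=304, r--
l=2 r=14: min(20,17)*12=204 best=304, r--
l=2 r=13: min(20,10)*11=110 best=304, r--
l=2 r=12: min(20,13)*10=130 best=304, r--
l=2 r=11: min(20,16)*9=144 best=304, r--
l=2 r=10: min(20,18)*8=144 best=304, r--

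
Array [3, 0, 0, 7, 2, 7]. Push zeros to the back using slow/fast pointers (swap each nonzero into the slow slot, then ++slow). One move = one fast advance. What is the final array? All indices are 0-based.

[3, 7, 2, 7, 0, 0]

(s=0,f=0) a[fast]=3≠0 swap→a[0]=3 → slow++,fast++
(s=1,f=1) a[fast]=0 → fast++
(s=1,f=2) a[fast]=0 → fast++
(s=1,f=3) a[fast]=7≠0 swap→a[1]=7 → slow++,fast++
(s=2,f=4) a[fast]=2≠0 swap→a[2]=2 → slow++,fast++
(s=3,f=5) a[fast]=7≠0 swap→a[3]=7 → slow++,fast++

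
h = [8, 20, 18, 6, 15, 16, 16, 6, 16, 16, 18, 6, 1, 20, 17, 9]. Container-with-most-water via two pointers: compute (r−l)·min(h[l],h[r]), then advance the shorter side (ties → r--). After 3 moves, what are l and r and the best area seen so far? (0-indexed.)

l=1, r=13, best area=221

[0,15] min(8,9)*15=120 best=120 * → l++
[1,15] min(20,9)*14=126 best=126 * → r--
[1,14] min(20,17)*13=221 best=221 * → r--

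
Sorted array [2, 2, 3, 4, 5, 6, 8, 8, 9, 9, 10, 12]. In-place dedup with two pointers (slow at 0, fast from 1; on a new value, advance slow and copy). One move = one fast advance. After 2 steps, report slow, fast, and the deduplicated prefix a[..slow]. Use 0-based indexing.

slow=1, fast=3, prefix=[2, 3]

slow=0 fast=1: a[fast]=2=a[slow] dup, fast++
slow=0 fast=2: a[fast]=3≠a[slow]=2 write a[1]=3, slow++,fast++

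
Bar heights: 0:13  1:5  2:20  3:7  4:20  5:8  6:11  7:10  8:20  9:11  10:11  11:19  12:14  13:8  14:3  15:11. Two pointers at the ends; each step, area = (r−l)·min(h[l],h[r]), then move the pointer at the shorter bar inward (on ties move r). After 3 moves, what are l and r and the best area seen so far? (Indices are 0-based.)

[0,15] min(13,11)*15=165 best=165 * → r--
[0,14] min(13,3)*14=42 best=165 → r--
[0,13] min(13,8)*13=104 best=165 → r--

l=0, r=12, best area=165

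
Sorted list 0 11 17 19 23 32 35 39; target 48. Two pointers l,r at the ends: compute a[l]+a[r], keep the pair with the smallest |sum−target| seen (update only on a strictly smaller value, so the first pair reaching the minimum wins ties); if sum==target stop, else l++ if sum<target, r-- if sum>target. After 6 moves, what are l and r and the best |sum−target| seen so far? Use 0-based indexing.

l=0 r=7: 0+39=39 d=9 *, l++
l=1 r=7: 11+39=50 d=2 *, r--
l=1 r=6: 11+35=46 d=2, l++
l=2 r=6: 17+35=52 d=4, r--
l=2 r=5: 17+32=49 d=1 *, r--
l=2 r=4: 17+23=40 d=8, l++

l=3, r=4, best |Δ|=1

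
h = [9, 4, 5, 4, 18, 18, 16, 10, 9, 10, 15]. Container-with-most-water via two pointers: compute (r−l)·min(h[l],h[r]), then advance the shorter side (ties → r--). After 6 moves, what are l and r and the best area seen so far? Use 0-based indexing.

l=4, r=8, best area=90

[0,10] min(9,15)*10=90 best=90 * → l++
[1,10] min(4,15)*9=36 best=90 → l++
[2,10] min(5,15)*8=40 best=90 → l++
[3,10] min(4,15)*7=28 best=90 → l++
[4,10] min(18,15)*6=90 best=90 → r--
[4,9] min(18,10)*5=50 best=90 → r--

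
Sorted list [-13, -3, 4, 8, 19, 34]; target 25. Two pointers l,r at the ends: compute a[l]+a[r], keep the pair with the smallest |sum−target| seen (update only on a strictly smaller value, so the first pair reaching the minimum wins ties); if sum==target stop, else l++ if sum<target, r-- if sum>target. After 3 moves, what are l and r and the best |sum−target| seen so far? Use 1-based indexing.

l=3, r=5, best |Δ|=4

l=1 r=6: -13+34=21 d=4 *, l++
l=2 r=6: -3+34=31 d=6, r--
l=2 r=5: -3+19=16 d=9, l++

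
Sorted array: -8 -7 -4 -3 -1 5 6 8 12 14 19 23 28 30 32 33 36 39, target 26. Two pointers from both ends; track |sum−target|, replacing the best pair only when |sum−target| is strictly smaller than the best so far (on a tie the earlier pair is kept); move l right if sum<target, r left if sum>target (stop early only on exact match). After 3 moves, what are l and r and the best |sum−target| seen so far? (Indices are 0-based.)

l=0 r=17: -8+39=31 d=5 *, r--
l=0 r=16: -8+36=28 d=2 *, r--
l=0 r=15: -8+33=25 d=1 *, l++

l=1, r=15, best |Δ|=1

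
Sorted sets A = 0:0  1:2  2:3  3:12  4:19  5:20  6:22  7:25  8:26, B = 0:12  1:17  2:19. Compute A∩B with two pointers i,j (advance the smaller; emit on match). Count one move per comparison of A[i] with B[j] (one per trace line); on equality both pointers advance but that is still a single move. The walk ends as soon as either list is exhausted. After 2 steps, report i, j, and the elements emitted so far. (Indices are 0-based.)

i=2, j=0, emitted=[]

[i=0,j=0] 0<12 → i++
[i=1,j=0] 2<12 → i++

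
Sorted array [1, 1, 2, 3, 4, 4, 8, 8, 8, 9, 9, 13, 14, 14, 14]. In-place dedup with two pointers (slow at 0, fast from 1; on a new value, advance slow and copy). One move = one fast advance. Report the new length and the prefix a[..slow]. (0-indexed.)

length 8; prefix = [1, 2, 3, 4, 8, 9, 13, 14]

(s=0,f=1) a[fast]=1=a[slow] dup → fast++
(s=0,f=2) a[fast]=2≠a[slow]=1 write a[1]=2 → slow++,fast++
(s=1,f=3) a[fast]=3≠a[slow]=2 write a[2]=3 → slow++,fast++
(s=2,f=4) a[fast]=4≠a[slow]=3 write a[3]=4 → slow++,fast++
(s=3,f=5) a[fast]=4=a[slow] dup → fast++
(s=3,f=6) a[fast]=8≠a[slow]=4 write a[4]=8 → slow++,fast++
(s=4,f=7) a[fast]=8=a[slow] dup → fast++
(s=4,f=8) a[fast]=8=a[slow] dup → fast++
(s=4,f=9) a[fast]=9≠a[slow]=8 write a[5]=9 → slow++,fast++
(s=5,f=10) a[fast]=9=a[slow] dup → fast++
(s=5,f=11) a[fast]=13≠a[slow]=9 write a[6]=13 → slow++,fast++
(s=6,f=12) a[fast]=14≠a[slow]=13 write a[7]=14 → slow++,fast++
(s=7,f=13) a[fast]=14=a[slow] dup → fast++
(s=7,f=14) a[fast]=14=a[slow] dup → fast++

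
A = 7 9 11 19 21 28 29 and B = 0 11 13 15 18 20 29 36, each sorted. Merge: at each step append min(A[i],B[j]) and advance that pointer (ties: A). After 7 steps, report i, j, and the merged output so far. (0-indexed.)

i=3, j=4, merged so far=[0, 7, 9, 11, 11, 13, 15]

[i=0,j=0] A[i]=7>B[j]=0 take 0 → j++
[i=0,j=1] A[i]=7<=B[j]=11 take 7 → i++
[i=1,j=1] A[i]=9<=B[j]=11 take 9 → i++
[i=2,j=1] A[i]=11<=B[j]=11 take 11 → i++
[i=3,j=1] A[i]=19>B[j]=11 take 11 → j++
[i=3,j=2] A[i]=19>B[j]=13 take 13 → j++
[i=3,j=3] A[i]=19>B[j]=15 take 15 → j++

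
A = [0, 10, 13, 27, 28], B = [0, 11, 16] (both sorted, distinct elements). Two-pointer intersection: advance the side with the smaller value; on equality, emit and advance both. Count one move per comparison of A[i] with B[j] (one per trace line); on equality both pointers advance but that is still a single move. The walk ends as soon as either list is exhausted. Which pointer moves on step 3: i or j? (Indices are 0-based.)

[i=0,j=0] 0==0 emit → i++,j++
[i=1,j=1] 10<11 → i++
[i=2,j=1] 13>11 → j++

j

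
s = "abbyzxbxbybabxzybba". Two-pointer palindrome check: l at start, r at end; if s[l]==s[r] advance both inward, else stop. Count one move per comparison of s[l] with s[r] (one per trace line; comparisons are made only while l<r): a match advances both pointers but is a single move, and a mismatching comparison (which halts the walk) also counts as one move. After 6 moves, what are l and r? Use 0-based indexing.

l=0 r=18: 'a'=='a', l++,r--
l=1 r=17: 'b'=='b', l++,r--
l=2 r=16: 'b'=='b', l++,r--
l=3 r=15: 'y'=='y', l++,r--
l=4 r=14: 'z'=='z', l++,r--
l=5 r=13: 'x'=='x', l++,r--

l=6, r=12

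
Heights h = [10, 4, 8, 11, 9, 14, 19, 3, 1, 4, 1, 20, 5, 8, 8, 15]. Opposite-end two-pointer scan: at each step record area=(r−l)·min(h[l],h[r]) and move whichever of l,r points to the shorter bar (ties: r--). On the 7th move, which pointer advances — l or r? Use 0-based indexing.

r

l=0 r=15: min(10,15)*15=150 best=150 *, l++
l=1 r=15: min(4,15)*14=56 best=150, l++
l=2 r=15: min(8,15)*13=104 best=150, l++
l=3 r=15: min(11,15)*12=132 best=150, l++
l=4 r=15: min(9,15)*11=99 best=150, l++
l=5 r=15: min(14,15)*10=140 best=150, l++
l=6 r=15: min(19,15)*9=135 best=150, r--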